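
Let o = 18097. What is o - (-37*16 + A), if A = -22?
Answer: 18711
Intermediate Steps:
o - (-37*16 + A) = 18097 - (-37*16 - 22) = 18097 - (-592 - 22) = 18097 - 1*(-614) = 18097 + 614 = 18711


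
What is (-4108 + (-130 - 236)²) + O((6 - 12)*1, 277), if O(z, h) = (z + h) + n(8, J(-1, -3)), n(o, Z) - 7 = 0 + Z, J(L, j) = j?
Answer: 130123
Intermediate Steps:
n(o, Z) = 7 + Z (n(o, Z) = 7 + (0 + Z) = 7 + Z)
O(z, h) = 4 + h + z (O(z, h) = (z + h) + (7 - 3) = (h + z) + 4 = 4 + h + z)
(-4108 + (-130 - 236)²) + O((6 - 12)*1, 277) = (-4108 + (-130 - 236)²) + (4 + 277 + (6 - 12)*1) = (-4108 + (-366)²) + (4 + 277 - 6*1) = (-4108 + 133956) + (4 + 277 - 6) = 129848 + 275 = 130123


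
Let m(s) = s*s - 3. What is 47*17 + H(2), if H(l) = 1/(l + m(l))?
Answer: 2398/3 ≈ 799.33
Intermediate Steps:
m(s) = -3 + s² (m(s) = s² - 3 = -3 + s²)
H(l) = 1/(-3 + l + l²) (H(l) = 1/(l + (-3 + l²)) = 1/(-3 + l + l²))
47*17 + H(2) = 47*17 + 1/(-3 + 2 + 2²) = 799 + 1/(-3 + 2 + 4) = 799 + 1/3 = 799 + ⅓ = 2398/3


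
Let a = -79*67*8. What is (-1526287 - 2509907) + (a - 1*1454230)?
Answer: -5532768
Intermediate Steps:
a = -42344 (a = -5293*8 = -42344)
(-1526287 - 2509907) + (a - 1*1454230) = (-1526287 - 2509907) + (-42344 - 1*1454230) = -4036194 + (-42344 - 1454230) = -4036194 - 1496574 = -5532768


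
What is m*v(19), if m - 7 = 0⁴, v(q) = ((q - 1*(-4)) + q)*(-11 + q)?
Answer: 2352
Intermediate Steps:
v(q) = (-11 + q)*(4 + 2*q) (v(q) = ((q + 4) + q)*(-11 + q) = ((4 + q) + q)*(-11 + q) = (4 + 2*q)*(-11 + q) = (-11 + q)*(4 + 2*q))
m = 7 (m = 7 + 0⁴ = 7 + 0 = 7)
m*v(19) = 7*(-44 - 18*19 + 2*19²) = 7*(-44 - 342 + 2*361) = 7*(-44 - 342 + 722) = 7*336 = 2352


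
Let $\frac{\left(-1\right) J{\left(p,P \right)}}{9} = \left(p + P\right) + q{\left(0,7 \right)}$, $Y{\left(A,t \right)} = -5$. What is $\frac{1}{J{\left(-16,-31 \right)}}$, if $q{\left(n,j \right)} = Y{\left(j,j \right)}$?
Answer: $\frac{1}{468} \approx 0.0021368$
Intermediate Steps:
$q{\left(n,j \right)} = -5$
$J{\left(p,P \right)} = 45 - 9 P - 9 p$ ($J{\left(p,P \right)} = - 9 \left(\left(p + P\right) - 5\right) = - 9 \left(\left(P + p\right) - 5\right) = - 9 \left(-5 + P + p\right) = 45 - 9 P - 9 p$)
$\frac{1}{J{\left(-16,-31 \right)}} = \frac{1}{45 - -279 - -144} = \frac{1}{45 + 279 + 144} = \frac{1}{468}$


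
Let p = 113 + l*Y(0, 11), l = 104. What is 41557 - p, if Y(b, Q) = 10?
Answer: 40404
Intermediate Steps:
p = 1153 (p = 113 + 104*10 = 113 + 1040 = 1153)
41557 - p = 41557 - 1*1153 = 41557 - 1153 = 40404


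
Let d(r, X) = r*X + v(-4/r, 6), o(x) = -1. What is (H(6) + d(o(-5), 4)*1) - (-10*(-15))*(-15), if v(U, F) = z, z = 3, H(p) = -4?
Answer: 2245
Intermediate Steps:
v(U, F) = 3
d(r, X) = 3 + X*r (d(r, X) = r*X + 3 = X*r + 3 = 3 + X*r)
(H(6) + d(o(-5), 4)*1) - (-10*(-15))*(-15) = (-4 + (3 + 4*(-1))*1) - (-10*(-15))*(-15) = (-4 + (3 - 4)*1) - 150*(-15) = (-4 - 1*1) - 1*(-2250) = (-4 - 1) + 2250 = -5 + 2250 = 2245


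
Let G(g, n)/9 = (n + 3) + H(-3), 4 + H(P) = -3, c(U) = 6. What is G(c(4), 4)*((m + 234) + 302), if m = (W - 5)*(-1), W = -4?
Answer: 0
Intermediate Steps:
H(P) = -7 (H(P) = -4 - 3 = -7)
G(g, n) = -36 + 9*n (G(g, n) = 9*((n + 3) - 7) = 9*((3 + n) - 7) = 9*(-4 + n) = -36 + 9*n)
m = 9 (m = (-4 - 5)*(-1) = -9*(-1) = 9)
G(c(4), 4)*((m + 234) + 302) = (-36 + 9*4)*((9 + 234) + 302) = (-36 + 36)*(243 + 302) = 0*545 = 0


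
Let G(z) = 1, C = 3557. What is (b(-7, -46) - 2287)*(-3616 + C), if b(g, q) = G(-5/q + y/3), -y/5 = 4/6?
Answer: 134874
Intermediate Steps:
y = -10/3 (y = -20/6 = -5*⅔ = -10/3 ≈ -3.3333)
b(g, q) = 1
(b(-7, -46) - 2287)*(-3616 + C) = (1 - 2287)*(-3616 + 3557) = -2286*(-59) = 134874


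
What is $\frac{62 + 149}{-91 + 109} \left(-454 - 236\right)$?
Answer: $- \frac{24265}{3} \approx -8088.3$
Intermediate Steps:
$\frac{62 + 149}{-91 + 109} \left(-454 - 236\right) = \frac{211}{18} \left(-690\right) = - \frac{24265}{3}$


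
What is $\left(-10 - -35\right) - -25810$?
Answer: $25835$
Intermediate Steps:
$\left(-10 - -35\right) - -25810 = \left(-10 + 35\right) + 25810 = 25 + 25810 = 25835$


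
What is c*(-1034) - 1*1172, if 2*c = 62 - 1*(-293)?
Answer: -184707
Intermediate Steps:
c = 355/2 (c = (62 - 1*(-293))/2 = (62 + 293)/2 = (½)*355 = 355/2 ≈ 177.50)
c*(-1034) - 1*1172 = (355/2)*(-1034) - 1*1172 = -183535 - 1172 = -184707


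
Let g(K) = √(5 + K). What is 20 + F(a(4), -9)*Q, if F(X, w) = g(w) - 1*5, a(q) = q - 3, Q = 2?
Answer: 10 + 4*I ≈ 10.0 + 4.0*I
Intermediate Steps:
a(q) = -3 + q
F(X, w) = -5 + √(5 + w) (F(X, w) = √(5 + w) - 1*5 = √(5 + w) - 5 = -5 + √(5 + w))
20 + F(a(4), -9)*Q = 20 + (-5 + √(5 - 9))*2 = 20 + (-5 + √(-4))*2 = 20 + (-5 + 2*I)*2 = 20 + (-10 + 4*I) = 10 + 4*I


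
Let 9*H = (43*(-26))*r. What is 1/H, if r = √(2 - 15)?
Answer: 9*I*√13/14534 ≈ 0.0022327*I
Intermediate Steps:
r = I*√13 (r = √(-13) = I*√13 ≈ 3.6056*I)
H = -1118*I*√13/9 (H = ((43*(-26))*(I*√13))/9 = (-1118*I*√13)/9 = -1118*I*√13/9 ≈ -447.89*I)
1/H = 1/(-1118*I*√13/9) = 9*I*√13/14534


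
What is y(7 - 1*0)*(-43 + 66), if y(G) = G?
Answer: 161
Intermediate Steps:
y(7 - 1*0)*(-43 + 66) = (7 - 1*0)*(-43 + 66) = (7 + 0)*23 = 7*23 = 161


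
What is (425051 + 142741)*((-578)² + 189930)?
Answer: 297530957088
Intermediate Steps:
(425051 + 142741)*((-578)² + 189930) = 567792*(334084 + 189930) = 567792*524014 = 297530957088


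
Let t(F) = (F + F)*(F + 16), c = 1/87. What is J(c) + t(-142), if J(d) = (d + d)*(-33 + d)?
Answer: 270843356/7569 ≈ 35783.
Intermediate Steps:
c = 1/87 ≈ 0.011494
t(F) = 2*F*(16 + F) (t(F) = (2*F)*(16 + F) = 2*F*(16 + F))
J(d) = 2*d*(-33 + d) (J(d) = (2*d)*(-33 + d) = 2*d*(-33 + d))
J(c) + t(-142) = 2*(1/87)*(-33 + 1/87) + 2*(-142)*(16 - 142) = 2*(1/87)*(-2870/87) + 2*(-142)*(-126) = -5740/7569 + 35784 = 270843356/7569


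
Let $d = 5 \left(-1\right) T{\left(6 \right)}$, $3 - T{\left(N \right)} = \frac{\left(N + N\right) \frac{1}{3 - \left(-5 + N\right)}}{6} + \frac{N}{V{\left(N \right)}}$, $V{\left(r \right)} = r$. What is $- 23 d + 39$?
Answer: $154$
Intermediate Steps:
$T{\left(N \right)} = 2 - \frac{N}{3 \left(8 - N\right)}$ ($T{\left(N \right)} = 3 - \left(\frac{\left(N + N\right) \frac{1}{3 - \left(-5 + N\right)}}{6} + \frac{N}{N}\right) = 3 - \left(\frac{2 N}{8 - N} \frac{1}{6} + 1\right) = 3 - \left(\frac{N}{3 \left(8 - N\right)} + 1\right) = 3 - \left(1 + \frac{N}{3 \left(8 - N\right)}\right) = 2 - \frac{N}{3 \left(8 - N\right)}$)
$d = -5$ ($d = 5 \left(-1\right) \frac{-48 + 7 \cdot 6}{3 \left(-8 + 6\right)} = - 5 \frac{-48 + 42}{3 \left(-2\right)} = - 5 \cdot \frac{1}{3} \left(- \frac{1}{2}\right) \left(-6\right) = \left(-5\right) 1 = -5$)
$- 23 d + 39 = \left(-23\right) \left(-5\right) + 39 = 115 + 39 = 154$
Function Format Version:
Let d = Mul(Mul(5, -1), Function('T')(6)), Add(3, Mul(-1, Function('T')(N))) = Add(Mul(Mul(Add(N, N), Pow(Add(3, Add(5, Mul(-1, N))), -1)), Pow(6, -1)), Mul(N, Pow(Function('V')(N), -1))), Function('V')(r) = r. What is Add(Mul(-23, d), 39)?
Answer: 154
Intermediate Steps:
Function('T')(N) = Add(2, Mul(Rational(-1, 3), N, Pow(Add(8, Mul(-1, N)), -1))) (Function('T')(N) = Add(3, Mul(-1, Add(Mul(Mul(Add(N, N), Pow(Add(3, Add(5, Mul(-1, N))), -1)), Pow(6, -1)), Mul(N, Pow(N, -1))))) = Add(3, Mul(-1, Add(Mul(Mul(Mul(2, N), Pow(Add(8, Mul(-1, N)), -1)), Rational(1, 6)), 1))) = Add(3, Mul(-1, Add(Mul(Mul(2, N, Pow(Add(8, Mul(-1, N)), -1)), Rational(1, 6)), 1))) = Add(3, Mul(-1, Add(Mul(Rational(1, 3), N, Pow(Add(8, Mul(-1, N)), -1)), 1))) = Add(3, Mul(-1, Add(1, Mul(Rational(1, 3), N, Pow(Add(8, Mul(-1, N)), -1))))) = Add(3, Add(-1, Mul(Rational(-1, 3), N, Pow(Add(8, Mul(-1, N)), -1)))) = Add(2, Mul(Rational(-1, 3), N, Pow(Add(8, Mul(-1, N)), -1))))
d = -5 (d = Mul(Mul(5, -1), Mul(Rational(1, 3), Pow(Add(-8, 6), -1), Add(-48, Mul(7, 6)))) = Mul(-5, Mul(Rational(1, 3), Pow(-2, -1), Add(-48, 42))) = Mul(-5, Mul(Rational(1, 3), Rational(-1, 2), -6)) = Mul(-5, 1) = -5)
Add(Mul(-23, d), 39) = Add(Mul(-23, -5), 39) = Add(115, 39) = 154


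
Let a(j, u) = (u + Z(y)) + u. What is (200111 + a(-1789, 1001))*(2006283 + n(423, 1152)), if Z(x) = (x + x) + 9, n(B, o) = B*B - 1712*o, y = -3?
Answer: 43048282608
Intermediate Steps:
n(B, o) = B² - 1712*o
Z(x) = 9 + 2*x (Z(x) = 2*x + 9 = 9 + 2*x)
a(j, u) = 3 + 2*u (a(j, u) = (u + (9 + 2*(-3))) + u = (u + (9 - 6)) + u = (u + 3) + u = (3 + u) + u = 3 + 2*u)
(200111 + a(-1789, 1001))*(2006283 + n(423, 1152)) = (200111 + (3 + 2*1001))*(2006283 + (423² - 1712*1152)) = (200111 + (3 + 2002))*(2006283 + (178929 - 1972224)) = (200111 + 2005)*(2006283 - 1793295) = 202116*212988 = 43048282608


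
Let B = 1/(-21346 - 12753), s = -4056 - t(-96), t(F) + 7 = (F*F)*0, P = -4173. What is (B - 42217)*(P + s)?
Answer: 11836041633448/34099 ≈ 3.4711e+8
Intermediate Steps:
t(F) = -7 (t(F) = -7 + (F*F)*0 = -7 + F²*0 = -7 + 0 = -7)
s = -4049 (s = -4056 - 1*(-7) = -4056 + 7 = -4049)
B = -1/34099 (B = 1/(-34099) = -1/34099 ≈ -2.9326e-5)
(B - 42217)*(P + s) = (-1/34099 - 42217)*(-4173 - 4049) = -1439557484/34099*(-8222) = 11836041633448/34099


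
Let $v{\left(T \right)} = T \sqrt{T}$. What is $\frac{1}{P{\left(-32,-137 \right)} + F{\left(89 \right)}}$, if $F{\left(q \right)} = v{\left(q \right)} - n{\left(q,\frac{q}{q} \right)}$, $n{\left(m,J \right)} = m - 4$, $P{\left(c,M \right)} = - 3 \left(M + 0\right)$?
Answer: $- \frac{326}{598693} + \frac{89 \sqrt{89}}{598693} \approx 0.00085791$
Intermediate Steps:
$P{\left(c,M \right)} = - 3 M$
$n{\left(m,J \right)} = -4 + m$
$v{\left(T \right)} = T^{\frac{3}{2}}$
$F{\left(q \right)} = 4 + q^{\frac{3}{2}} - q$ ($F{\left(q \right)} = q^{\frac{3}{2}} - \left(-4 + q\right) = 4 + q^{\frac{3}{2}} - q$)
$\frac{1}{P{\left(-32,-137 \right)} + F{\left(89 \right)}} = \frac{1}{\left(-3\right) \left(-137\right) + \left(4 + 89^{\frac{3}{2}} - 89\right)} = \frac{1}{411 + \left(4 + 89 \sqrt{89} - 89\right)} = \frac{1}{411 - \left(85 - 89 \sqrt{89}\right)} = \frac{1}{326 + 89 \sqrt{89}}$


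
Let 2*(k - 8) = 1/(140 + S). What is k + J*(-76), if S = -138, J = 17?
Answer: -5135/4 ≈ -1283.8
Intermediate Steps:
k = 33/4 (k = 8 + 1/(2*(140 - 138)) = 8 + (½)/2 = 8 + (½)*(½) = 8 + ¼ = 33/4 ≈ 8.2500)
k + J*(-76) = 33/4 + 17*(-76) = 33/4 - 1292 = -5135/4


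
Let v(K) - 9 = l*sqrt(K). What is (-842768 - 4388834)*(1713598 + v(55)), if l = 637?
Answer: -8964909808414 - 3332530474*sqrt(55) ≈ -8.9896e+12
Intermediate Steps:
v(K) = 9 + 637*sqrt(K)
(-842768 - 4388834)*(1713598 + v(55)) = (-842768 - 4388834)*(1713598 + (9 + 637*sqrt(55))) = -5231602*(1713607 + 637*sqrt(55)) = -8964909808414 - 3332530474*sqrt(55)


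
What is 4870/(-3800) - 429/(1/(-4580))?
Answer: 746631113/380 ≈ 1.9648e+6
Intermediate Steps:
4870/(-3800) - 429/(1/(-4580)) = 4870*(-1/3800) - 429/(-1/4580) = -487/380 - 429*(-4580) = -487/380 + 1964820 = 746631113/380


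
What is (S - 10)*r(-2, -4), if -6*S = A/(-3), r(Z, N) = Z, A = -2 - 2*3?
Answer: 188/9 ≈ 20.889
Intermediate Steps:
A = -8 (A = -2 - 6 = -8)
S = -4/9 (S = -(-8)/(6*(-3)) = -(-1)*(-8)/18 = -⅙*8/3 = -4/9 ≈ -0.44444)
(S - 10)*r(-2, -4) = (-4/9 - 10)*(-2) = -94/9*(-2) = 188/9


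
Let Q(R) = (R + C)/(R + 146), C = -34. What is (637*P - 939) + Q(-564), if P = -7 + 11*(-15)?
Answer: -23094828/209 ≈ -1.1050e+5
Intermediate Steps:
P = -172 (P = -7 - 165 = -172)
Q(R) = (-34 + R)/(146 + R) (Q(R) = (R - 34)/(R + 146) = (-34 + R)/(146 + R))
(637*P - 939) + Q(-564) = (637*(-172) - 939) + (-34 - 564)/(146 - 564) = (-109564 - 939) - 598/(-418) = -110503 - 1/418*(-598) = -110503 + 299/209 = -23094828/209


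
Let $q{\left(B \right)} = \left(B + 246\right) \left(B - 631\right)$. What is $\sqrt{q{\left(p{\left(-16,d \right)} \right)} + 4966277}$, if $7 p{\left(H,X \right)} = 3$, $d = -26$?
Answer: $\frac{\sqrt{235733423}}{7} \approx 2193.4$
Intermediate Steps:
$p{\left(H,X \right)} = \frac{3}{7}$ ($p{\left(H,X \right)} = \frac{1}{7} \cdot 3 = \frac{3}{7}$)
$q{\left(B \right)} = \left(-631 + B\right) \left(246 + B\right)$ ($q{\left(B \right)} = \left(246 + B\right) \left(-631 + B\right) = \left(-631 + B\right) \left(246 + B\right)$)
$\sqrt{q{\left(p{\left(-16,d \right)} \right)} + 4966277} = \sqrt{\left(-155226 + \left(\frac{3}{7}\right)^{2} - 165\right) + 4966277} = \sqrt{\left(-155226 + \frac{9}{49} - 165\right) + 4966277} = \sqrt{- \frac{7614150}{49} + 4966277} = \sqrt{\frac{235733423}{49}} = \frac{\sqrt{235733423}}{7}$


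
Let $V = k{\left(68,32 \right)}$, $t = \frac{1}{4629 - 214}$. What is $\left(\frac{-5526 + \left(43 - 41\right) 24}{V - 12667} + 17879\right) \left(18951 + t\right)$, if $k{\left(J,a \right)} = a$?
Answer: $\frac{994805655807802}{2935975} \approx 3.3883 \cdot 10^{8}$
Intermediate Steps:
$t = \frac{1}{4415} \approx 0.0002265$
$V = 32$
$\left(\frac{-5526 + \left(43 - 41\right) 24}{V - 12667} + 17879\right) \left(18951 + t\right) = \left(\frac{-5526 + \left(43 - 41\right) 24}{32 - 12667} + 17879\right) \left(18951 + \frac{1}{4415}\right) = \left(\frac{-5526 + 2 \cdot 24}{-12635} + 17879\right) \frac{83668666}{4415} = \left(\left(-5526 + 48\right) \left(- \frac{1}{12635}\right) + 17879\right) \frac{83668666}{4415} = \left(\left(-5478\right) \left(- \frac{1}{12635}\right) + 17879\right) \frac{83668666}{4415} = \left(\frac{5478}{12635} + 17879\right) \frac{83668666}{4415} = \frac{225906643}{12635} \cdot \frac{83668666}{4415} = \frac{994805655807802}{2935975}$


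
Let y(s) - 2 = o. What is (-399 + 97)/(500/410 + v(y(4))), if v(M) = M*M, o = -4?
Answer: -6191/107 ≈ -57.860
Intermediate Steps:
y(s) = -2 (y(s) = 2 - 4 = -2)
v(M) = M²
(-399 + 97)/(500/410 + v(y(4))) = (-399 + 97)/(500/410 + (-2)²) = -302/(500*(1/410) + 4) = -302/(50/41 + 4) = -302/214/41 = -302*41/214 = -6191/107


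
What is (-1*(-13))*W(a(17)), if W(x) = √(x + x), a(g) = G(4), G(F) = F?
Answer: 26*√2 ≈ 36.770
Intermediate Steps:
a(g) = 4
W(x) = √2*√x (W(x) = √(2*x) = √2*√x)
(-1*(-13))*W(a(17)) = (-1*(-13))*(√2*√4) = 13*(√2*2) = 13*(2*√2) = 26*√2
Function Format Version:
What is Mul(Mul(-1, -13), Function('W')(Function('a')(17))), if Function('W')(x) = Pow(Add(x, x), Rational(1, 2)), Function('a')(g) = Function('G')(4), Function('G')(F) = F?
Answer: Mul(26, Pow(2, Rational(1, 2))) ≈ 36.770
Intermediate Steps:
Function('a')(g) = 4
Function('W')(x) = Mul(Pow(2, Rational(1, 2)), Pow(x, Rational(1, 2))) (Function('W')(x) = Pow(Mul(2, x), Rational(1, 2)) = Mul(Pow(2, Rational(1, 2)), Pow(x, Rational(1, 2))))
Mul(Mul(-1, -13), Function('W')(Function('a')(17))) = Mul(Mul(-1, -13), Mul(Pow(2, Rational(1, 2)), Pow(4, Rational(1, 2)))) = Mul(13, Mul(Pow(2, Rational(1, 2)), 2)) = Mul(13, Mul(2, Pow(2, Rational(1, 2)))) = Mul(26, Pow(2, Rational(1, 2)))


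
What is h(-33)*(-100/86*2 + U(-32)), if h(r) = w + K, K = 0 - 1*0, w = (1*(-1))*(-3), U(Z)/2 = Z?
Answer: -8556/43 ≈ -198.98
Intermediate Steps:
U(Z) = 2*Z
w = 3 (w = -1*(-3) = 3)
K = 0 (K = 0 + 0 = 0)
h(r) = 3 (h(r) = 3 + 0 = 3)
h(-33)*(-100/86*2 + U(-32)) = 3*(-100/86*2 + 2*(-32)) = 3*(-100*1/86*2 - 64) = 3*(-50/43*2 - 64) = 3*(-100/43 - 64) = 3*(-2852/43) = -8556/43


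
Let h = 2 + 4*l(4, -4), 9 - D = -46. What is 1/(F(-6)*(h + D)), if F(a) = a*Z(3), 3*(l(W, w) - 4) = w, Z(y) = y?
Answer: -1/1218 ≈ -0.00082102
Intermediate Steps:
D = 55 (D = 9 - 1*(-46) = 9 + 46 = 55)
l(W, w) = 4 + w/3
F(a) = 3*a (F(a) = a*3 = 3*a)
h = 38/3 (h = 2 + 4*(4 + (⅓)*(-4)) = 2 + 4*(4 - 4/3) = 2 + 4*(8/3) = 2 + 32/3 = 38/3 ≈ 12.667)
1/(F(-6)*(h + D)) = 1/((3*(-6))*(38/3 + 55)) = 1/(-18*203/3) = 1/(-1218) = -1/1218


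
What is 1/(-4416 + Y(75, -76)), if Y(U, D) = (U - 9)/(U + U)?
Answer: -25/110389 ≈ -0.00022647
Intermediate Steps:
Y(U, D) = (-9 + U)/(2*U) (Y(U, D) = (-9 + U)/((2*U)) = (-9 + U)*(1/(2*U)) = (-9 + U)/(2*U))
1/(-4416 + Y(75, -76)) = 1/(-4416 + (½)*(-9 + 75)/75) = 1/(-4416 + (½)*(1/75)*66) = 1/(-4416 + 11/25) = 1/(-110389/25) = -25/110389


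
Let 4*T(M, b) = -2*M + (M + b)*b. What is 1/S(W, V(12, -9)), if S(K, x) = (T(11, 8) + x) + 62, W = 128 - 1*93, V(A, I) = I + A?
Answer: 2/195 ≈ 0.010256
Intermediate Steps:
T(M, b) = -M/2 + b*(M + b)/4 (T(M, b) = (-2*M + (M + b)*b)/4 = (-2*M + b*(M + b))/4 = -M/2 + b*(M + b)/4)
V(A, I) = A + I
W = 35 (W = 128 - 93 = 35)
S(K, x) = 189/2 + x (S(K, x) = ((-1/2*11 + (1/4)*8**2 + (1/4)*11*8) + x) + 62 = ((-11/2 + (1/4)*64 + 22) + x) + 62 = ((-11/2 + 16 + 22) + x) + 62 = (65/2 + x) + 62 = 189/2 + x)
1/S(W, V(12, -9)) = 1/(189/2 + (12 - 9)) = 1/(189/2 + 3) = 1/(195/2) = 2/195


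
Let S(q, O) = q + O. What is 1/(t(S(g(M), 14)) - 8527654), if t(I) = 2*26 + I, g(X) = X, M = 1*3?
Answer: -1/8527585 ≈ -1.1727e-7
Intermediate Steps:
M = 3
S(q, O) = O + q
t(I) = 52 + I
1/(t(S(g(M), 14)) - 8527654) = 1/((52 + (14 + 3)) - 8527654) = 1/((52 + 17) - 8527654) = 1/(69 - 8527654) = 1/(-8527585) = -1/8527585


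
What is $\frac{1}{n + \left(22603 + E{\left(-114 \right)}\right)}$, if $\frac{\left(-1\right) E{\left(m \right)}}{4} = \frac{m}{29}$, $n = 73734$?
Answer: $\frac{29}{2794229} \approx 1.0379 \cdot 10^{-5}$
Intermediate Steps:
$E{\left(m \right)} = - \frac{4 m}{29}$ ($E{\left(m \right)} = - 4 \frac{m}{29} = - \frac{4 m}{29}$)
$\frac{1}{n + \left(22603 + E{\left(-114 \right)}\right)} = \frac{1}{73734 + \left(22603 - - \frac{456}{29}\right)} = \frac{1}{73734 + \left(22603 + \frac{456}{29}\right)} = \frac{1}{73734 + \frac{655943}{29}} = \frac{1}{\frac{2794229}{29}} = \frac{29}{2794229}$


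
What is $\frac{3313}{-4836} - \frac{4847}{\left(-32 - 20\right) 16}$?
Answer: $\frac{397763}{77376} \approx 5.1406$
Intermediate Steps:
$\frac{3313}{-4836} - \frac{4847}{\left(-32 - 20\right) 16} = 3313 \left(- \frac{1}{4836}\right) - \frac{4847}{\left(-52\right) 16} = - \frac{3313}{4836} - \frac{4847}{-832} = - \frac{3313}{4836} - - \frac{4847}{832} = - \frac{3313}{4836} + \frac{4847}{832} = \frac{397763}{77376}$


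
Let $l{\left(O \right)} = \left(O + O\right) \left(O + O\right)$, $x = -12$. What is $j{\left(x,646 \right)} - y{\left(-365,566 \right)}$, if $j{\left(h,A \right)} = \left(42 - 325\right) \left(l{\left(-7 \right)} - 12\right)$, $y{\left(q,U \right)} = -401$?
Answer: $-51671$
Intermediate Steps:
$l{\left(O \right)} = 4 O^{2}$ ($l{\left(O \right)} = 2 O 2 O = 4 O^{2}$)
$j{\left(h,A \right)} = -52072$ ($j{\left(h,A \right)} = \left(42 - 325\right) \left(4 \left(-7\right)^{2} - 12\right) = - 283 \left(4 \cdot 49 - 12\right) = - 283 \left(196 - 12\right) = \left(-283\right) 184 = -52072$)
$j{\left(x,646 \right)} - y{\left(-365,566 \right)} = -52072 - -401 = -52072 + 401 = -51671$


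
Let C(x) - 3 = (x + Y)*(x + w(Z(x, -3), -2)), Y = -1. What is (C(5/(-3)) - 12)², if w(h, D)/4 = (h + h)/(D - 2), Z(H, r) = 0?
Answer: 1681/81 ≈ 20.753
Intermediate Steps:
w(h, D) = 8*h/(-2 + D) (w(h, D) = 4*((h + h)/(D - 2)) = 4*((2*h)/(-2 + D)) = 4*(2*h/(-2 + D)) = 8*h/(-2 + D))
C(x) = 3 + x*(-1 + x) (C(x) = 3 + (x - 1)*(x + 8*0/(-2 - 2)) = 3 + (-1 + x)*(x + 8*0/(-4)) = 3 + (-1 + x)*(x + 8*0*(-¼)) = 3 + (-1 + x)*(x + 0) = 3 + (-1 + x)*x = 3 + x*(-1 + x))
(C(5/(-3)) - 12)² = ((3 + (5/(-3))² - 5/(-3)) - 12)² = ((3 + (5*(-⅓))² - 5*(-1)/3) - 12)² = ((3 + (-5/3)² - 1*(-5/3)) - 12)² = ((3 + 25/9 + 5/3) - 12)² = (67/9 - 12)² = (-41/9)² = 1681/81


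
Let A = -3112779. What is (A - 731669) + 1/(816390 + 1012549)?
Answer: -7031260880671/1828939 ≈ -3.8444e+6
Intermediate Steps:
(A - 731669) + 1/(816390 + 1012549) = (-3112779 - 731669) + 1/(816390 + 1012549) = -3844448 + 1/1828939 = -7031260880671/1828939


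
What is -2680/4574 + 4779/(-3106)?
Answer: -15091613/7103422 ≈ -2.1246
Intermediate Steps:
-2680/4574 + 4779/(-3106) = -2680*1/4574 + 4779*(-1/3106) = -1340/2287 - 4779/3106 = -15091613/7103422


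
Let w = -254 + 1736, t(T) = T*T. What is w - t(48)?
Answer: -822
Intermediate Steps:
t(T) = T²
w = 1482
w - t(48) = 1482 - 1*48² = 1482 - 1*2304 = 1482 - 2304 = -822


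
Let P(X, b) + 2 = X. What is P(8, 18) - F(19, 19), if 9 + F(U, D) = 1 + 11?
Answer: 3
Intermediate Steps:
F(U, D) = 3 (F(U, D) = -9 + (1 + 11) = -9 + 12 = 3)
P(X, b) = -2 + X
P(8, 18) - F(19, 19) = (-2 + 8) - 1*3 = 6 - 3 = 3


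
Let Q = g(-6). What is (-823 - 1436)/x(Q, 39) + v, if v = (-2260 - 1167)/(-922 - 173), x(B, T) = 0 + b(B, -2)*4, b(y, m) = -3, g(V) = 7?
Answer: 838243/4380 ≈ 191.38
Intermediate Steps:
Q = 7
x(B, T) = -12 (x(B, T) = 0 - 3*4 = 0 - 12 = -12)
v = 3427/1095 (v = -3427/(-1095) = -3427*(-1/1095) = 3427/1095 ≈ 3.1297)
(-823 - 1436)/x(Q, 39) + v = (-823 - 1436)/(-12) + 3427/1095 = -2259*(-1/12) + 3427/1095 = 753/4 + 3427/1095 = 838243/4380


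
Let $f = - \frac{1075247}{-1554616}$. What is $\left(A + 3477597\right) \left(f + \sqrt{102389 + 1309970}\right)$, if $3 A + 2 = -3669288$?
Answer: $\frac{427790244691}{274344} + \frac{6763501 \sqrt{1412359}}{3} \approx 2.6809 \cdot 10^{9}$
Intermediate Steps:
$f = \frac{1075247}{1554616}$ ($f = \left(-1075247\right) \left(- \frac{1}{1554616}\right) = \frac{1075247}{1554616} \approx 0.69165$)
$A = - \frac{3669290}{3}$ ($A = - \frac{2}{3} + \frac{1}{3} \left(-3669288\right) = - \frac{2}{3} - 1223096 = - \frac{3669290}{3} \approx -1.2231 \cdot 10^{6}$)
$\left(A + 3477597\right) \left(f + \sqrt{102389 + 1309970}\right) = \left(- \frac{3669290}{3} + 3477597\right) \left(\frac{1075247}{1554616} + \sqrt{102389 + 1309970}\right) = \frac{6763501 \left(\frac{1075247}{1554616} + \sqrt{1412359}\right)}{3} = \frac{427790244691}{274344} + \frac{6763501 \sqrt{1412359}}{3}$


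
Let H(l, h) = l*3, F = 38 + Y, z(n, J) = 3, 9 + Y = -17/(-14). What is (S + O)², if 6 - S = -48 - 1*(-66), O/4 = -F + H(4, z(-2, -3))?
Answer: 352836/49 ≈ 7200.7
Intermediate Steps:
Y = -109/14 (Y = -9 - 17/(-14) = -9 - 17*(-1/14) = -9 + 17/14 = -109/14 ≈ -7.7857)
F = 423/14 (F = 38 - 109/14 = 423/14 ≈ 30.214)
H(l, h) = 3*l
O = -510/7 (O = 4*(-1*423/14 + 3*4) = 4*(-423/14 + 12) = 4*(-255/14) = -510/7 ≈ -72.857)
S = -12 (S = 6 - (-48 - 1*(-66)) = 6 - (-48 + 66) = 6 - 1*18 = 6 - 18 = -12)
(S + O)² = (-12 - 510/7)² = (-594/7)² = 352836/49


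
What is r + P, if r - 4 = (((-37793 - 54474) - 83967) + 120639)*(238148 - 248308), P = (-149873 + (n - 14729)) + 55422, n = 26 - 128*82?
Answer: 564725554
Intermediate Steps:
n = -10470 (n = 26 - 10496 = -10470)
P = -119650 (P = (-149873 + (-10470 - 14729)) + 55422 = (-149873 - 25199) + 55422 = -175072 + 55422 = -119650)
r = 564845204 (r = 4 + (((-37793 - 54474) - 83967) + 120639)*(238148 - 248308) = 4 + ((-92267 - 83967) + 120639)*(-10160) = 4 + (-176234 + 120639)*(-10160) = 4 - 55595*(-10160) = 4 + 564845200 = 564845204)
r + P = 564845204 - 119650 = 564725554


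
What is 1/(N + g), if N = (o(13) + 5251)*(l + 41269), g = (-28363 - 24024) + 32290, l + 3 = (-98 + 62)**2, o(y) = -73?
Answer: 1/220365939 ≈ 4.5379e-9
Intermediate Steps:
l = 1293 (l = -3 + (-98 + 62)**2 = -3 + (-36)**2 = -3 + 1296 = 1293)
g = -20097 (g = -52387 + 32290 = -20097)
N = 220386036 (N = (-73 + 5251)*(1293 + 41269) = 5178*42562 = 220386036)
1/(N + g) = 1/(220386036 - 20097) = 1/220365939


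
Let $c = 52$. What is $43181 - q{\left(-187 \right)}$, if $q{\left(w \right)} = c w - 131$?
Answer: $53036$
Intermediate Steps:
$q{\left(w \right)} = -131 + 52 w$ ($q{\left(w \right)} = 52 w - 131 = -131 + 52 w$)
$43181 - q{\left(-187 \right)} = 43181 - \left(-131 + 52 \left(-187\right)\right) = 43181 - \left(-131 - 9724\right) = 43181 - -9855 = 43181 + 9855 = 53036$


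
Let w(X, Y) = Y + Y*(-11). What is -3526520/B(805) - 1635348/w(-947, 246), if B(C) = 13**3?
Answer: -423531637/450385 ≈ -940.38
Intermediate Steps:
w(X, Y) = -10*Y (w(X, Y) = Y - 11*Y = -10*Y)
B(C) = 2197
-3526520/B(805) - 1635348/w(-947, 246) = -3526520/2197 - 1635348/((-10*246)) = -3526520*1/2197 - 1635348/(-2460) = -3526520/2197 - 1635348*(-1/2460) = -3526520/2197 + 136279/205 = -423531637/450385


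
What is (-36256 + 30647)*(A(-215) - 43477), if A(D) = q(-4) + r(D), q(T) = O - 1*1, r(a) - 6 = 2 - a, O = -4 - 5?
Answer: 242667776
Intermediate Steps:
O = -9
r(a) = 8 - a (r(a) = 6 + (2 - a) = 8 - a)
q(T) = -10 (q(T) = -9 - 1*1 = -9 - 1 = -10)
A(D) = -2 - D (A(D) = -10 + (8 - D) = -2 - D)
(-36256 + 30647)*(A(-215) - 43477) = (-36256 + 30647)*((-2 - 1*(-215)) - 43477) = -5609*((-2 + 215) - 43477) = -5609*(213 - 43477) = -5609*(-43264) = 242667776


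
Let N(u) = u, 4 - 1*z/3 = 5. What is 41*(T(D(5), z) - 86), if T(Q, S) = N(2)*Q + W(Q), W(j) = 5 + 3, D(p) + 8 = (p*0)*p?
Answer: -3854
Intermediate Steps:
z = -3 (z = 12 - 3*5 = 12 - 15 = -3)
D(p) = -8 (D(p) = -8 + (p*0)*p = -8 + 0*p = -8 + 0 = -8)
W(j) = 8
T(Q, S) = 8 + 2*Q (T(Q, S) = 2*Q + 8 = 8 + 2*Q)
41*(T(D(5), z) - 86) = 41*((8 + 2*(-8)) - 86) = 41*((8 - 16) - 86) = 41*(-8 - 86) = 41*(-94) = -3854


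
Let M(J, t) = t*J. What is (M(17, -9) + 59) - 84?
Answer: -178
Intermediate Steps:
M(J, t) = J*t
(M(17, -9) + 59) - 84 = (17*(-9) + 59) - 84 = (-153 + 59) - 84 = -94 - 84 = -178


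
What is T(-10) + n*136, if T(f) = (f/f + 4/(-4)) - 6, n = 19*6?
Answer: 15498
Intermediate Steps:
n = 114
T(f) = -6 (T(f) = (1 + 4*(-1/4)) - 6 = (1 - 1) - 6 = 0 - 6 = -6)
T(-10) + n*136 = -6 + 114*136 = -6 + 15504 = 15498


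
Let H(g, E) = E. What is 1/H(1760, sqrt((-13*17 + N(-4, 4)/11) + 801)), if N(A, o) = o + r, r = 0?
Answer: sqrt(4389)/1596 ≈ 0.041510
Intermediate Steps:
N(A, o) = o (N(A, o) = o + 0 = o)
1/H(1760, sqrt((-13*17 + N(-4, 4)/11) + 801)) = 1/(sqrt((-13*17 + 4/11) + 801)) = 1/(sqrt((-221 + 4*(1/11)) + 801)) = 1/(sqrt((-221 + 4/11) + 801)) = 1/(sqrt(-2427/11 + 801)) = 1/(sqrt(6384/11)) = 1/(4*sqrt(4389)/11) = sqrt(4389)/1596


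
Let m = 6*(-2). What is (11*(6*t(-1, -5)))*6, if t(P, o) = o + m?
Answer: -6732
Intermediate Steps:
m = -12
t(P, o) = -12 + o (t(P, o) = o - 12 = -12 + o)
(11*(6*t(-1, -5)))*6 = (11*(6*(-12 - 5)))*6 = (11*(6*(-17)))*6 = (11*(-102))*6 = -1122*6 = -6732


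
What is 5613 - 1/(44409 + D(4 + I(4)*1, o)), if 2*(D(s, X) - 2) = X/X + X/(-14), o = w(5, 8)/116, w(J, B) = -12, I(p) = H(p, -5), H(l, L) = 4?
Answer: 202416796621/36062141 ≈ 5613.0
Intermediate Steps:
I(p) = 4
o = -3/29 (o = -12/116 = -12*1/116 = -3/29 ≈ -0.10345)
D(s, X) = 5/2 - X/28 (D(s, X) = 2 + (X/X + X/(-14))/2 = 2 + (1 + X*(-1/14))/2 = 2 + (1 - X/14)/2 = 2 + (½ - X/28) = 5/2 - X/28)
5613 - 1/(44409 + D(4 + I(4)*1, o)) = 5613 - 1/(44409 + (5/2 - 1/28*(-3/29))) = 5613 - 1/(44409 + (5/2 + 3/812)) = 5613 - 1/(44409 + 2033/812) = 5613 - 1/36062141/812 = 5613 - 1*812/36062141 = 5613 - 812/36062141 = 202416796621/36062141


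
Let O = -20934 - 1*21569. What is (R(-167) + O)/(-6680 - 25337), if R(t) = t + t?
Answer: 42837/32017 ≈ 1.3379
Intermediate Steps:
O = -42503 (O = -20934 - 21569 = -42503)
R(t) = 2*t
(R(-167) + O)/(-6680 - 25337) = (2*(-167) - 42503)/(-6680 - 25337) = (-334 - 42503)/(-32017) = -42837*(-1/32017) = 42837/32017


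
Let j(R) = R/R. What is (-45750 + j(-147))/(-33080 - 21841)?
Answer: 45749/54921 ≈ 0.83300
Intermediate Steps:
j(R) = 1
(-45750 + j(-147))/(-33080 - 21841) = (-45750 + 1)/(-33080 - 21841) = -45749/(-54921) = -45749*(-1/54921) = 45749/54921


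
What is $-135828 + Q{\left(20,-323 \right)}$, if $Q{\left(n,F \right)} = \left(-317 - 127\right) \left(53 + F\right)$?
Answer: $-15948$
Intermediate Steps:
$Q{\left(n,F \right)} = -23532 - 444 F$ ($Q{\left(n,F \right)} = - 444 \left(53 + F\right) = -23532 - 444 F$)
$-135828 + Q{\left(20,-323 \right)} = -135828 - -119880 = -135828 + \left(-23532 + 143412\right) = -135828 + 119880 = -15948$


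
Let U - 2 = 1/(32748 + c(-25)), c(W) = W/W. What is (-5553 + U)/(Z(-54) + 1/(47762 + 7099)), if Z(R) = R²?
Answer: -9973164621978/5239010697073 ≈ -1.9036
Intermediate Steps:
c(W) = 1
U = 65499/32749 (U = 2 + 1/(32748 + 1) = 2 + 1/32749 = 65499/32749 ≈ 2.0000)
(-5553 + U)/(Z(-54) + 1/(47762 + 7099)) = (-5553 + 65499/32749)/((-54)² + 1/(47762 + 7099)) = -181789698/(32749*(2916 + 1/54861)) = -181789698/(32749*159974677/54861) = -181789698/32749*54861/159974677 = -9973164621978/5239010697073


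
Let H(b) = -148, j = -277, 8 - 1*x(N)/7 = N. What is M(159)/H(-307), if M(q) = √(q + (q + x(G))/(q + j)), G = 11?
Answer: -√34338/2183 ≈ -0.084886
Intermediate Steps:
x(N) = 56 - 7*N
M(q) = √(q + (-21 + q)/(-277 + q)) (M(q) = √(q + (q + (56 - 7*11))/(q - 277)) = √(q + (q + (56 - 77))/(-277 + q)) = √(q + (q - 21)/(-277 + q)) = √(q + (-21 + q)/(-277 + q)))
M(159)/H(-307) = √((-21 + 159 + 159*(-277 + 159))/(-277 + 159))/(-148) = √((-21 + 159 + 159*(-118))/(-118))*(-1/148) = √(-(-21 + 159 - 18762)/118)*(-1/148) = √(-1/118*(-18624))*(-1/148) = √(9312/59)*(-1/148) = (4*√34338/59)*(-1/148) = -√34338/2183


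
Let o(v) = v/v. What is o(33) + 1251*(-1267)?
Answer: -1585016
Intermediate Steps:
o(v) = 1
o(33) + 1251*(-1267) = 1 + 1251*(-1267) = 1 - 1585017 = -1585016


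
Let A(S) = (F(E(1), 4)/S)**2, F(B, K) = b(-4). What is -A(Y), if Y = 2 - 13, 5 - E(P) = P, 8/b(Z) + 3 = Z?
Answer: -64/5929 ≈ -0.010794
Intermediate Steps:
b(Z) = 8/(-3 + Z)
E(P) = 5 - P
F(B, K) = -8/7 (F(B, K) = 8/(-3 - 4) = 8/(-7) = 8*(-1/7) = -8/7)
Y = -11
A(S) = 64/(49*S**2) (A(S) = (-8/(7*S))**2 = 64/(49*S**2))
-A(Y) = -64/(49*(-11)**2) = -64/(49*121) = -1*64/5929 = -64/5929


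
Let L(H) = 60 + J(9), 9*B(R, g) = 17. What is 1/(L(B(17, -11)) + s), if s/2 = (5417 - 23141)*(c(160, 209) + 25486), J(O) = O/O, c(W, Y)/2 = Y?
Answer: -1/918244931 ≈ -1.0890e-9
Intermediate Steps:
c(W, Y) = 2*Y
J(O) = 1
s = -918244992 (s = 2*((5417 - 23141)*(2*209 + 25486)) = 2*(-17724*(418 + 25486)) = 2*(-17724*25904) = 2*(-459122496) = -918244992)
B(R, g) = 17/9 (B(R, g) = (⅑)*17 = 17/9)
L(H) = 61 (L(H) = 60 + 1 = 61)
1/(L(B(17, -11)) + s) = 1/(61 - 918244992) = 1/(-918244931) = -1/918244931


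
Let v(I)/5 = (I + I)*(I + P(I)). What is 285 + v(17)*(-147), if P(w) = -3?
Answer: -349575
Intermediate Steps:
v(I) = 10*I*(-3 + I) (v(I) = 5*((I + I)*(I - 3)) = 5*((2*I)*(-3 + I)) = 5*(2*I*(-3 + I)) = 10*I*(-3 + I))
285 + v(17)*(-147) = 285 + (10*17*(-3 + 17))*(-147) = 285 + (10*17*14)*(-147) = 285 + 2380*(-147) = 285 - 349860 = -349575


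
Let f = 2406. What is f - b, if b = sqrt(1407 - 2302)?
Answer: 2406 - I*sqrt(895) ≈ 2406.0 - 29.917*I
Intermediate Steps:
b = I*sqrt(895) (b = sqrt(-895) = I*sqrt(895) ≈ 29.917*I)
f - b = 2406 - I*sqrt(895)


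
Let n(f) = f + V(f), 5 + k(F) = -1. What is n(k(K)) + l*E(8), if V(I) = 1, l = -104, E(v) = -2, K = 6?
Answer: 203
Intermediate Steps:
k(F) = -6 (k(F) = -5 - 1 = -6)
n(f) = 1 + f (n(f) = f + 1 = 1 + f)
n(k(K)) + l*E(8) = (1 - 6) - 104*(-2) = -5 + 208 = 203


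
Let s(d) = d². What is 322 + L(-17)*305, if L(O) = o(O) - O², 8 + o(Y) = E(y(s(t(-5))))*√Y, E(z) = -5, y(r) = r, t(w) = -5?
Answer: -90263 - 1525*I*√17 ≈ -90263.0 - 6287.7*I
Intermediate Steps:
o(Y) = -8 - 5*√Y
L(O) = -8 - O² - 5*√O (L(O) = (-8 - 5*√O) - O² = -8 - O² - 5*√O)
322 + L(-17)*305 = 322 + (-8 - 1*(-17)² - 5*I*√17)*305 = 322 + (-8 - 1*289 - 5*I*√17)*305 = 322 + (-8 - 289 - 5*I*√17)*305 = 322 + (-297 - 5*I*√17)*305 = 322 + (-90585 - 1525*I*√17) = -90263 - 1525*I*√17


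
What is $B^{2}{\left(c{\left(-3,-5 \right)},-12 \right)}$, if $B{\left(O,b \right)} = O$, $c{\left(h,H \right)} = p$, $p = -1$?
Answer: $1$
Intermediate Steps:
$c{\left(h,H \right)} = -1$
$B^{2}{\left(c{\left(-3,-5 \right)},-12 \right)} = \left(-1\right)^{2} = 1$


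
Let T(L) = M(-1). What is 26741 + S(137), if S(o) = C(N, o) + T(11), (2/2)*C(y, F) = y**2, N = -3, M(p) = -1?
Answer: 26749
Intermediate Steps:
T(L) = -1
C(y, F) = y**2
S(o) = 8 (S(o) = (-3)**2 - 1 = 9 - 1 = 8)
26741 + S(137) = 26741 + 8 = 26749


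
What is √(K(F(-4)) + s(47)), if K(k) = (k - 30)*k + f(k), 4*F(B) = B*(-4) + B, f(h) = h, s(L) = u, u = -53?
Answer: I*√131 ≈ 11.446*I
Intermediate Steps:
s(L) = -53
F(B) = -3*B/4 (F(B) = (B*(-4) + B)/4 = (-4*B + B)/4 = (-3*B)/4 = -3*B/4)
K(k) = k + k*(-30 + k) (K(k) = (k - 30)*k + k = (-30 + k)*k + k = k*(-30 + k) + k = k + k*(-30 + k))
√(K(F(-4)) + s(47)) = √((-¾*(-4))*(-29 - ¾*(-4)) - 53) = √(3*(-29 + 3) - 53) = √(3*(-26) - 53) = √(-78 - 53) = √(-131) = I*√131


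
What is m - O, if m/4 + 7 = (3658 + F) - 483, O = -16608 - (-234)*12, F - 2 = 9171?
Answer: 63164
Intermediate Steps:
F = 9173 (F = 2 + 9171 = 9173)
O = -13800 (O = -16608 - 1*(-2808) = -16608 + 2808 = -13800)
m = 49364 (m = -28 + 4*((3658 + 9173) - 483) = -28 + 4*(12831 - 483) = -28 + 4*12348 = -28 + 49392 = 49364)
m - O = 49364 - 1*(-13800) = 49364 + 13800 = 63164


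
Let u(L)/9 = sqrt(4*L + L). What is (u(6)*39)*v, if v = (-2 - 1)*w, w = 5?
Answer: -5265*sqrt(30) ≈ -28838.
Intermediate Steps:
u(L) = 9*sqrt(5)*sqrt(L) (u(L) = 9*sqrt(4*L + L) = 9*sqrt(5*L) = 9*(sqrt(5)*sqrt(L)) = 9*sqrt(5)*sqrt(L))
v = -15 (v = (-2 - 1)*5 = -3*5 = -15)
(u(6)*39)*v = ((9*sqrt(5)*sqrt(6))*39)*(-15) = ((9*sqrt(30))*39)*(-15) = (351*sqrt(30))*(-15) = -5265*sqrt(30)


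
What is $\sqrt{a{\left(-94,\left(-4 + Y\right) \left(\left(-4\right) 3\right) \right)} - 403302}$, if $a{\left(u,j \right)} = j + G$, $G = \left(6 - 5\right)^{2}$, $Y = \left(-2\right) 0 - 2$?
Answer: $i \sqrt{403229} \approx 635.0 i$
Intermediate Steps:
$Y = -2$ ($Y = 0 - 2 = -2$)
$G = 1$ ($G = 1^{2} = 1$)
$a{\left(u,j \right)} = 1 + j$ ($a{\left(u,j \right)} = j + 1 = 1 + j$)
$\sqrt{a{\left(-94,\left(-4 + Y\right) \left(\left(-4\right) 3\right) \right)} - 403302} = \sqrt{\left(1 + \left(-4 - 2\right) \left(\left(-4\right) 3\right)\right) - 403302} = \sqrt{\left(1 - -72\right) - 403302} = \sqrt{\left(1 + 72\right) - 403302} = \sqrt{73 - 403302} = \sqrt{-403229} = i \sqrt{403229}$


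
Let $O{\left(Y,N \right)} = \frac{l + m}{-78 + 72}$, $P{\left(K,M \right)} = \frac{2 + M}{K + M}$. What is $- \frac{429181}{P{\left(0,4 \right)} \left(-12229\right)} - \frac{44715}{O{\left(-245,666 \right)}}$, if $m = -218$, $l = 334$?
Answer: $\frac{4971162611}{2127846} \approx 2336.2$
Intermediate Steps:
$P{\left(K,M \right)} = \frac{2 + M}{K + M}$
$O{\left(Y,N \right)} = - \frac{58}{3}$ ($O{\left(Y,N \right)} = \frac{334 - 218}{-78 + 72} = \frac{116}{-6} = 116 \left(- \frac{1}{6}\right) = - \frac{58}{3}$)
$- \frac{429181}{P{\left(0,4 \right)} \left(-12229\right)} - \frac{44715}{O{\left(-245,666 \right)}} = - \frac{429181}{\frac{2 + 4}{0 + 4} \left(-12229\right)} - \frac{44715}{- \frac{58}{3}} = - \frac{429181}{\frac{1}{4} \cdot 6 \left(-12229\right)} - - \frac{134145}{58} = - \frac{429181}{\frac{1}{4} \cdot 6 \left(-12229\right)} + \frac{134145}{58} = - \frac{429181}{\frac{3}{2} \left(-12229\right)} + \frac{134145}{58} = - \frac{429181}{- \frac{36687}{2}} + \frac{134145}{58} = \left(-429181\right) \left(- \frac{2}{36687}\right) + \frac{134145}{58} = \frac{858362}{36687} + \frac{134145}{58} = \frac{4971162611}{2127846}$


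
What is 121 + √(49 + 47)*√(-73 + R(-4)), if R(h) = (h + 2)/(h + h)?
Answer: 121 + 6*I*√194 ≈ 121.0 + 83.57*I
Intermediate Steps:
R(h) = (2 + h)/(2*h) (R(h) = (2 + h)/((2*h)) = (2 + h)*(1/(2*h)) = (2 + h)/(2*h))
121 + √(49 + 47)*√(-73 + R(-4)) = 121 + √(49 + 47)*√(-73 + (½)*(2 - 4)/(-4)) = 121 + √96*√(-73 + (½)*(-¼)*(-2)) = 121 + (4*√6)*√(-73 + ¼) = 121 + (4*√6)*√(-291/4) = 121 + (4*√6)*(I*√291/2) = 121 + 6*I*√194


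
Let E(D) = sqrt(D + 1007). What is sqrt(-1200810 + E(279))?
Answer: sqrt(-1200810 + sqrt(1286)) ≈ 1095.8*I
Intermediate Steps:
E(D) = sqrt(1007 + D)
sqrt(-1200810 + E(279)) = sqrt(-1200810 + sqrt(1007 + 279)) = sqrt(-1200810 + sqrt(1286))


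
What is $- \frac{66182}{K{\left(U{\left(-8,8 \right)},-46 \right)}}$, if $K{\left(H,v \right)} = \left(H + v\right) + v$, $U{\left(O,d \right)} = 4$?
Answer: $\frac{33091}{44} \approx 752.07$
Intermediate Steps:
$K{\left(H,v \right)} = H + 2 v$
$- \frac{66182}{K{\left(U{\left(-8,8 \right)},-46 \right)}} = - \frac{66182}{4 + 2 \left(-46\right)} = - \frac{66182}{4 - 92} = - \frac{66182}{-88} = \left(-66182\right) \left(- \frac{1}{88}\right) = \frac{33091}{44}$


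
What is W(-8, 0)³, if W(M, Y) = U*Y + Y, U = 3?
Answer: 0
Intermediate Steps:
W(M, Y) = 4*Y (W(M, Y) = 3*Y + Y = 4*Y)
W(-8, 0)³ = (4*0)³ = 0³ = 0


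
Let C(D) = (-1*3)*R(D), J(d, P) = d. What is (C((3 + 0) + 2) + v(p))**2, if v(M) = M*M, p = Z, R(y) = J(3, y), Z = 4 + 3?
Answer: 1600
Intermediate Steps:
Z = 7
R(y) = 3
p = 7
v(M) = M**2
C(D) = -9 (C(D) = -1*3*3 = -3*3 = -9)
(C((3 + 0) + 2) + v(p))**2 = (-9 + 7**2)**2 = (-9 + 49)**2 = 40**2 = 1600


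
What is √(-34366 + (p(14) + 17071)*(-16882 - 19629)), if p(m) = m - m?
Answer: I*√623313647 ≈ 24966.0*I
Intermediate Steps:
p(m) = 0
√(-34366 + (p(14) + 17071)*(-16882 - 19629)) = √(-34366 + (0 + 17071)*(-16882 - 19629)) = √(-34366 + 17071*(-36511)) = √(-34366 - 623279281) = √(-623313647) = I*√623313647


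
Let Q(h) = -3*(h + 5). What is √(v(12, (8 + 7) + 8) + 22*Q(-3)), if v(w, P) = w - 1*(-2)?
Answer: I*√118 ≈ 10.863*I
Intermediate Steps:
v(w, P) = 2 + w (v(w, P) = w + 2 = 2 + w)
Q(h) = -15 - 3*h (Q(h) = -3*(5 + h) = -15 - 3*h)
√(v(12, (8 + 7) + 8) + 22*Q(-3)) = √((2 + 12) + 22*(-15 - 3*(-3))) = √(14 + 22*(-15 + 9)) = √(14 + 22*(-6)) = √(14 - 132) = √(-118) = I*√118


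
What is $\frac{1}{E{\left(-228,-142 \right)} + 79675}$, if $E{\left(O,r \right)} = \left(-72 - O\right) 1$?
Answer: $\frac{1}{79831} \approx 1.2526 \cdot 10^{-5}$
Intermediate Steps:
$E{\left(O,r \right)} = -72 - O$
$\frac{1}{E{\left(-228,-142 \right)} + 79675} = \frac{1}{\left(-72 - -228\right) + 79675} = \frac{1}{\left(-72 + 228\right) + 79675} = \frac{1}{156 + 79675} = \frac{1}{79831}$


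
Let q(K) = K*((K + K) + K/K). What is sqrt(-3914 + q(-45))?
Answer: sqrt(91) ≈ 9.5394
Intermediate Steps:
q(K) = K*(1 + 2*K) (q(K) = K*(2*K + 1) = K*(1 + 2*K))
sqrt(-3914 + q(-45)) = sqrt(-3914 - 45*(1 + 2*(-45))) = sqrt(-3914 - 45*(1 - 90)) = sqrt(-3914 - 45*(-89)) = sqrt(-3914 + 4005) = sqrt(91)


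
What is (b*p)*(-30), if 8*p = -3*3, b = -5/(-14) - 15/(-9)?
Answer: 3825/56 ≈ 68.304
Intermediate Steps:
b = 85/42 (b = -5*(-1/14) - 15*(-1/9) = 5/14 + 5/3 = 85/42 ≈ 2.0238)
p = -9/8 (p = (-3*3)/8 = (1/8)*(-9) = -9/8 ≈ -1.1250)
(b*p)*(-30) = ((85/42)*(-9/8))*(-30) = -255/112*(-30) = 3825/56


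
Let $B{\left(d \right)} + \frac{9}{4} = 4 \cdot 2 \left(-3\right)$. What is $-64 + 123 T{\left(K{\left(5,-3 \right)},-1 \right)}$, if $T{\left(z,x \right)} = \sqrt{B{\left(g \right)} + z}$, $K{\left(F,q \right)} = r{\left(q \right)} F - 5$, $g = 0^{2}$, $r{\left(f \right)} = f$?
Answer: $-64 + \frac{123 i \sqrt{185}}{2} \approx -64.0 + 836.49 i$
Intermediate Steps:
$g = 0$
$K{\left(F,q \right)} = -5 + F q$ ($K{\left(F,q \right)} = q F - 5 = F q - 5 = -5 + F q$)
$B{\left(d \right)} = - \frac{105}{4}$ ($B{\left(d \right)} = - \frac{9}{4} + 4 \cdot 2 \left(-3\right) = - \frac{9}{4} + 8 \left(-3\right) = - \frac{9}{4} - 24 = - \frac{105}{4}$)
$T{\left(z,x \right)} = \sqrt{- \frac{105}{4} + z}$
$-64 + 123 T{\left(K{\left(5,-3 \right)},-1 \right)} = -64 + 123 \frac{\sqrt{-105 + 4 \left(-5 + 5 \left(-3\right)\right)}}{2} = -64 + 123 \frac{\sqrt{-105 + 4 \left(-5 - 15\right)}}{2} = -64 + 123 \frac{\sqrt{-105 + 4 \left(-20\right)}}{2} = -64 + 123 \frac{\sqrt{-105 - 80}}{2} = -64 + 123 \frac{\sqrt{-185}}{2} = -64 + 123 \frac{i \sqrt{185}}{2} = -64 + \frac{123 i \sqrt{185}}{2}$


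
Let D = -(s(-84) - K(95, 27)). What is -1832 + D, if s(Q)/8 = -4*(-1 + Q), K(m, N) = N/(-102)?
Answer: -154777/34 ≈ -4552.3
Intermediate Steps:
K(m, N) = -N/102 (K(m, N) = N*(-1/102) = -N/102)
s(Q) = 32 - 32*Q (s(Q) = 8*(-4*(-1 + Q)) = 8*(4 - 4*Q) = 32 - 32*Q)
D = -92489/34 (D = -((32 - 32*(-84)) - (-1)*27/102) = -((32 + 2688) - 1*(-9/34)) = -(2720 + 9/34) = -1*92489/34 = -92489/34 ≈ -2720.3)
-1832 + D = -1832 - 92489/34 = -154777/34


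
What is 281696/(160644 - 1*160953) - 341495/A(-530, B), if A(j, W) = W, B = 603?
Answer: -91794881/62109 ≈ -1478.0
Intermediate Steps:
281696/(160644 - 1*160953) - 341495/A(-530, B) = 281696/(160644 - 1*160953) - 341495/603 = 281696/(160644 - 160953) - 341495*1/603 = 281696/(-309) - 341495/603 = 281696*(-1/309) - 341495/603 = -281696/309 - 341495/603 = -91794881/62109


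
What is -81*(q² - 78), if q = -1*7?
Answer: 2349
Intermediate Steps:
q = -7
-81*(q² - 78) = -81*((-7)² - 78) = -81*(49 - 78) = -81*(-29) = 2349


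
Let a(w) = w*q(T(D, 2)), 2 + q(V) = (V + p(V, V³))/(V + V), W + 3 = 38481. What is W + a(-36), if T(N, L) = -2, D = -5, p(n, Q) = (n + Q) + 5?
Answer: 38487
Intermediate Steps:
p(n, Q) = 5 + Q + n (p(n, Q) = (Q + n) + 5 = 5 + Q + n)
W = 38478 (W = -3 + 38481 = 38478)
q(V) = -2 + (5 + V³ + 2*V)/(2*V) (q(V) = -2 + (V + (5 + V³ + V))/(V + V) = -2 + (V + (5 + V + V³))/((2*V)) = -2 + (5 + V³ + 2*V)*(1/(2*V)) = -2 + (5 + V³ + 2*V)/(2*V))
a(w) = -w/4 (a(w) = w*((½)*(5 + (-2)³ - 2*(-2))/(-2)) = w*((½)*(-½)*(5 - 8 + 4)) = w*((½)*(-½)*1) = w*(-¼) = -w/4)
W + a(-36) = 38478 - ¼*(-36) = 38478 + 9 = 38487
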